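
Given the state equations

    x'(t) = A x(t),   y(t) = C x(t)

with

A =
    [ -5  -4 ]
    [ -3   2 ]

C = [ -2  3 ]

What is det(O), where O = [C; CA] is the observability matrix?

CA = [[1, 14]]
Observability matrix O = [C; CA] = [[-2, 3], [1, 14]]
det(O) = (-2)·14 - 3·1 = -28 - 3 = -31
Since det(O) ≠ 0, rank(O) = 2 and the system is completely observable.

-31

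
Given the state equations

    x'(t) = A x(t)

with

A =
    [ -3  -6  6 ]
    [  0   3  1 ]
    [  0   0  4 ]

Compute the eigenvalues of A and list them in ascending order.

det(sI - A) = s^3 - (tr A)s^2 + (M11 + M22 + M33)s - det A, where Mii is the 2×2 principal minor of A obtained by deleting row i and column i.
tr A = (-3) + 3 + 4 = 4; M11 = 3·4 - 1·0 = 12 - 0 = 12; M22 = (-3)·4 - 6·0 = -12 - 0 = -12; M33 = (-3)·3 - (-6)·0 = -9 - 0 = -9; sum of minors = -9.
det A = (-3)·(3·4 - 1·0) - (-6)·(0·4 - 1·0) + 6·(0·0 - 3·0) = (-3)·12 - (-6)·0 + 6·0 = -36.
So p(s) = det(sI - A) = s^3 - 4s^2 - 9s + 36.
Rational-root test: any integer root divides 36. Testing small divisors, s = -3 works: p(-3) = -27 + (-36) + 27 + 36 = 0, so (s + 3) is a factor.
Dividing, p(s) = (s + 3)(s^2 - 7s + 12).
Factor s^2 - 7s + 12: two numbers with sum 7 and product 12 are 4 and 3, so s^2 - 7s + 12 = (s - 4)(s - 3).
Hence p(s) = (s - 4) (s - 3) (s + 3), with roots -3, 3, 4.
At least one eigenvalue has non-negative real part, so the system is not asymptotically stable.

-3, 3, 4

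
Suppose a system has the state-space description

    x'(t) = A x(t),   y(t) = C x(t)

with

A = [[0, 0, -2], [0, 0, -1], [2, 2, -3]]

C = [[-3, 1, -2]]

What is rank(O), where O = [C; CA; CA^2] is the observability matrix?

CA = [[-4, -4, 11]]
CA^2 = [[22, 22, -21]]
Observability matrix O = [C; CA; CA^2] = [[-3, 1, -2], [-4, -4, 11], [22, 22, -21]]
det(O) = (-3)·((-4)·(-21) - 11·22) - 1·((-4)·(-21) - 11·22) + (-2)·((-4)·22 - (-4)·22) = (-3)·(-158) - 1·(-158) + (-2)·0 = 632 ≠ 0, so rank(O) = 3.
rank(O) = 3 = n, so the pair (A, C) is completely observable.

3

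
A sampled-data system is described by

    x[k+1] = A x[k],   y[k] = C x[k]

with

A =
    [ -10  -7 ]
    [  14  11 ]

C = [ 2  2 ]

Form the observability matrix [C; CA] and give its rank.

CA = [[8, 8]]
Observability matrix O = [C; CA] = [[2, 2], [8, 8]]
Every row of O is a scalar multiple of row 1 = [2, 2] (multipliers 1, 4), so the rows span a one-dimensional space.
O ≠ 0, hence rank(O) = 1.
rank(O) = 1 < n = 2, so the pair (A, C) is not completely observable.

1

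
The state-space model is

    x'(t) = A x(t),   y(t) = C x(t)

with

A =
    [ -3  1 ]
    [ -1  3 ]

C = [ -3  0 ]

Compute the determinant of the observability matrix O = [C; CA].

9

CA = [[9, -3]]
Observability matrix O = [C; CA] = [[-3, 0], [9, -3]]
det(O) = (-3)·(-3) - 0·9 = 9 - 0 = 9
Since det(O) ≠ 0, rank(O) = 2 and the system is completely observable.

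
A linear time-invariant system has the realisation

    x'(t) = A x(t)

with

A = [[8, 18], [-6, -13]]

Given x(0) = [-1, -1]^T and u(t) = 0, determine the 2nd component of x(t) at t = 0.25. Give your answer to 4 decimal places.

det(sI - A) = s^2 - (tr A)s + det A, with tr A = 8 + (-13) = -5 and det A = 8·(-13) - 18·(-6) = -104 - (-108) = 4.
So p(s) = det(sI - A) = s^2 + 5s + 4.
Factor s^2 + 5s + 4: two numbers with sum -5 and product 4 are -1 and -4, so s^2 + 5s + 4 = (s + 1)(s + 4).
Hence p(s) = (s + 1) (s + 4), with roots -4, -1.
The eigenvalues -4, -1 are distinct and real, so A is diagonalisable and x(t) = e^{At} x(0) = V diag(e^{λ_i t}) V^{-1} x(0), where the columns of V are the eigenvectors.
λ = -4: A - (-4)I = [[12, 18], [-6, -9]]. Row 1 gives 12·v1 + 18·v2 = 0, so take v_1 = [-3, 2]^T.
λ = -1: A - (-1)I = [[9, 18], [-6, -12]]. Row 1 gives 9·v1 + 18·v2 = 0, so take v_2 = [-2, 1]^T.
V = [v_1 v_2] = [[-3, -2], [2, 1]] has det V = 1, so V^{-1} = adj(V)/det V = [[1, 2], [-2, -3]].
Modal coordinates z(0) = V^{-1} x(0): 1·(-1) + 2·(-1) = -3; (-2)·(-1) + (-3)·(-1) = 5; so z(0) = [-3, 5]^T.
x_2(t) = Σ_i (v_i)_2 · z_i(0) · e^{λ_i t} (row 2 of V times the modal terms).
x_2(0.25) = 2·(-3)·e^{-4·0.25} + 1·5·e^{-1·0.25} = (-6)·0.367879 + 5·0.778801 = 1.6867.

1.6867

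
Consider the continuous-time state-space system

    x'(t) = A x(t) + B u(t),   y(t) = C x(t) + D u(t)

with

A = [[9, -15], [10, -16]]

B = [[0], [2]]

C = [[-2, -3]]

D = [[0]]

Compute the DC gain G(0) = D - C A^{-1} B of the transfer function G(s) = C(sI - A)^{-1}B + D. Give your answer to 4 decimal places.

G(0) = C(-A)^{-1}B + D = -C A^{-1} B + D.
det A = 6, so A^{-1} = (1/6)·adj(A) = [[-8/3, 5/2], [-5/3, 3/2]]
A^{-1} B = [5, 3]^T
C A^{-1} B = -19
G(0) = D - C A^{-1} B = 0 - (-19) = 19

19.0000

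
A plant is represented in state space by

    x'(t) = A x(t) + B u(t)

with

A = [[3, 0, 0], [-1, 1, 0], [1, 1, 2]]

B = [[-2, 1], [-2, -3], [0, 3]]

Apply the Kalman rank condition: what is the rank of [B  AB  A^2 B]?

AB = [[-6, 3], [0, -4], [-4, 4]]
A^2B = [[-18, 9], [6, -7], [-14, 7]]
Controllability matrix C = [B  AB  A^2B] = [[-2, 1, -6, 3, -18, 9], [-2, -3, 0, -4, 6, -7], [0, 3, -4, 4, -14, 7]]
Take the 3×3 submatrix of C formed by columns 1, 2, 3: [[-2, 1, -6], [-2, -3, 0], [0, 3, -4]]. Its determinant is (-2)·((-3)·(-4) - 0·3) - 1·((-2)·(-4) - 0·0) + (-6)·((-2)·3 - (-3)·0) = (-2)·12 - 1·8 + (-6)·(-6) = 4 ≠ 0.
So rank(C) ≥ 3; since C has 3 rows, rank(C) = 3.
rank(C) = 3 = n, so the pair (A, B) is completely controllable.

3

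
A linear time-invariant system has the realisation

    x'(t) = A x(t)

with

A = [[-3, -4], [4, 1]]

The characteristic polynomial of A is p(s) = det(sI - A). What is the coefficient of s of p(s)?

2

For a 2×2 matrix, det(sI - A) = s^2 - (tr A)s + det A.
tr A = -2, det A = 13.
So p(s) = s^2 + 2s + 13.
The coefficient of s is 2.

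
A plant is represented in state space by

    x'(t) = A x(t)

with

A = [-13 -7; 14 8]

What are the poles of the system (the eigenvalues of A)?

-6, 1

det(sI - A) = s^2 - (tr A)s + det A, with tr A = (-13) + 8 = -5 and det A = (-13)·8 - (-7)·14 = -104 - (-98) = -6.
So p(s) = det(sI - A) = s^2 + 5s - 6.
Factor s^2 + 5s - 6: two numbers with sum -5 and product -6 are 1 and -6, so s^2 + 5s - 6 = (s - 1)(s + 6).
Hence p(s) = (s - 1) (s + 6), with roots -6, 1.
At least one eigenvalue has non-negative real part, so the system is not asymptotically stable.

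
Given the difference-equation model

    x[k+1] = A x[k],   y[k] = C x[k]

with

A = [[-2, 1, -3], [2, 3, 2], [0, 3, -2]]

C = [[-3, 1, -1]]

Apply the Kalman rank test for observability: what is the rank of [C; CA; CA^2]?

CA = [[8, -3, 13]]
CA^2 = [[-22, 38, -56]]
Observability matrix O = [C; CA; CA^2] = [[-3, 1, -1], [8, -3, 13], [-22, 38, -56]]
det(O) = (-3)·((-3)·(-56) - 13·38) - 1·(8·(-56) - 13·(-22)) + (-1)·(8·38 - (-3)·(-22)) = (-3)·(-326) - 1·(-162) + (-1)·238 = 902 ≠ 0, so rank(O) = 3.
rank(O) = 3 = n, so the pair (A, C) is completely observable.

3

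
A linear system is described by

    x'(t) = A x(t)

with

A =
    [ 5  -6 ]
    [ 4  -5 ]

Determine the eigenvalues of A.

det(sI - A) = s^2 - (tr A)s + det A, with tr A = 5 + (-5) = 0 and det A = 5·(-5) - (-6)·4 = -25 - (-24) = -1.
So p(s) = det(sI - A) = s^2 - 1.
Factor s^2 - 1: two numbers with sum 0 and product -1 are 1 and -1, so s^2 - 1 = (s - 1)(s + 1).
Hence p(s) = (s - 1) (s + 1), with roots -1, 1.
At least one eigenvalue has non-negative real part, so the system is not asymptotically stable.

-1, 1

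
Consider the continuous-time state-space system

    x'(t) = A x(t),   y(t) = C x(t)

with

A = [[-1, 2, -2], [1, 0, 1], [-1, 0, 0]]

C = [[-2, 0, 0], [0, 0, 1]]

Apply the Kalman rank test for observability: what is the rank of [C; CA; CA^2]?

CA = [[2, -4, 4], [-1, 0, 0]]
CA^2 = [[-10, 4, -8], [1, -2, 2]]
Observability matrix O = [C; CA; CA^2] = [[-2, 0, 0], [0, 0, 1], [2, -4, 4], [-1, 0, 0], [-10, 4, -8], [1, -2, 2]]
Take the 3×3 submatrix of O formed by rows 1, 2, 3: [[-2, 0, 0], [0, 0, 1], [2, -4, 4]]. Its determinant is (-2)·(0·4 - 1·(-4)) - 0·(0·4 - 1·2) + 0·(0·(-4) - 0·2) = (-2)·4 - 0·(-2) + 0·0 = -8 ≠ 0.
So rank(O) ≥ 3; since O has 3 columns, rank(O) = 3.
rank(O) = 3 = n, so the pair (A, C) is completely observable.

3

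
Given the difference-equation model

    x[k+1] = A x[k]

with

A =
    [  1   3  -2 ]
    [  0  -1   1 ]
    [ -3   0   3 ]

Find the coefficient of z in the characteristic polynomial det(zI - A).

-7

Expand det(zI - A) for the 3×3 matrix.
p(z) = z^3 - 3z^2 - 7z + 6.
(Check: constant term = det(-A) = (-1)^3 det A = 6; coefficient of z^2 = -tr A = -3.)
The coefficient of z is -7.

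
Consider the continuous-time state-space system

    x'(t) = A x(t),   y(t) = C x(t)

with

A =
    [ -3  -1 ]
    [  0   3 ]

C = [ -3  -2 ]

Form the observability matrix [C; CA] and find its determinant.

CA = [[9, -3]]
Observability matrix O = [C; CA] = [[-3, -2], [9, -3]]
det(O) = (-3)·(-3) - (-2)·9 = 9 - (-18) = 27
Since det(O) ≠ 0, rank(O) = 2 and the system is completely observable.

27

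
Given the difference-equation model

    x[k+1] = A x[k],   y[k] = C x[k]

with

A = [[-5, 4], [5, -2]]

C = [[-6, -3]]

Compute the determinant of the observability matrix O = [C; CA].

153

CA = [[15, -18]]
Observability matrix O = [C; CA] = [[-6, -3], [15, -18]]
det(O) = (-6)·(-18) - (-3)·15 = 108 - (-45) = 153
Since det(O) ≠ 0, rank(O) = 2 and the system is completely observable.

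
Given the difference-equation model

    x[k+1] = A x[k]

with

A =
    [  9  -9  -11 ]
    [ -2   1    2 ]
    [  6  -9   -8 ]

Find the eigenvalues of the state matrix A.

det(zI - A) = z^3 - (tr A)z^2 + (M11 + M22 + M33)z - det A, where Mii is the 2×2 principal minor of A obtained by deleting row i and column i.
tr A = 9 + 1 + (-8) = 2; M11 = 1·(-8) - 2·(-9) = -8 - (-18) = 10; M22 = 9·(-8) - (-11)·6 = -72 - (-66) = -6; M33 = 9·1 - (-9)·(-2) = 9 - 18 = -9; sum of minors = -5.
det A = 9·(1·(-8) - 2·(-9)) - (-9)·((-2)·(-8) - 2·6) + (-11)·((-2)·(-9) - 1·6) = 9·10 - (-9)·4 + (-11)·12 = -6.
So p(z) = det(zI - A) = z^3 - 2z^2 - 5z + 6.
Rational-root test: any integer root divides 6. Testing small divisors, z = 1 works: p(1) = 1 + (-2) + (-5) + 6 = 0, so (z - 1) is a factor.
Dividing, p(z) = (z - 1)(z^2 - z - 6).
Factor z^2 - z - 6: two numbers with sum 1 and product -6 are 3 and -2, so z^2 - z - 6 = (z - 3)(z + 2).
Hence p(z) = (z - 3) (z - 1) (z + 2), with roots -2, 1, 3.

-2, 1, 3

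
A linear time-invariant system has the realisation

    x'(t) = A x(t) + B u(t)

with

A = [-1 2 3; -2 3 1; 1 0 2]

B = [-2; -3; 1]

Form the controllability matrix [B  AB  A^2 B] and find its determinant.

AB = [[-1], [-4], [0]]
A^2B = [[-7], [-10], [-1]]
Controllability matrix C = [B  AB  A^2B] = [[-2, -1, -7], [-3, -4, -10], [1, 0, -1]]
Expanding along the first row, det(C) = (-2)·((-4)·(-1) - (-10)·0) - (-1)·((-3)·(-1) - (-10)·1) + (-7)·((-3)·0 - (-4)·1) = (-2)·4 - (-1)·13 + (-7)·4 = -23
Since det(C) ≠ 0, rank(C) = 3 and the system is completely controllable.

-23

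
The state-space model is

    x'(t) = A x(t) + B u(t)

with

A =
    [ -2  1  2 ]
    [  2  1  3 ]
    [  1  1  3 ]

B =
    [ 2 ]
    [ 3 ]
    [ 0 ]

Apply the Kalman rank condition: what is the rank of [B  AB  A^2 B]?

3

AB = [[-1], [7], [5]]
A^2B = [[19], [20], [21]]
Controllability matrix C = [B  AB  A^2B] = [[2, -1, 19], [3, 7, 20], [0, 5, 21]]
det(C) = 2·(7·21 - 20·5) - (-1)·(3·21 - 20·0) + 19·(3·5 - 7·0) = 2·47 - (-1)·63 + 19·15 = 442 ≠ 0, so rank(C) = 3.
rank(C) = 3 = n, so the pair (A, B) is completely controllable.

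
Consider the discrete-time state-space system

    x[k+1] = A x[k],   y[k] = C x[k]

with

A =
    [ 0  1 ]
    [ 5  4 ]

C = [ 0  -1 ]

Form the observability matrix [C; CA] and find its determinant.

-5

CA = [[-5, -4]]
Observability matrix O = [C; CA] = [[0, -1], [-5, -4]]
det(O) = 0·(-4) - (-1)·(-5) = 0 - 5 = -5
Since det(O) ≠ 0, rank(O) = 2 and the system is completely observable.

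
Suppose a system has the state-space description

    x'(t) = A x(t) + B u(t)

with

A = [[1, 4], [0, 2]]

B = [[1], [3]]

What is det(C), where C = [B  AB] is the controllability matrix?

AB = [[13], [6]]
Controllability matrix C = [B  AB] = [[1, 13], [3, 6]]
det(C) = 1·6 - 13·3 = 6 - 39 = -33
Since det(C) ≠ 0, rank(C) = 2 and the system is completely controllable.

-33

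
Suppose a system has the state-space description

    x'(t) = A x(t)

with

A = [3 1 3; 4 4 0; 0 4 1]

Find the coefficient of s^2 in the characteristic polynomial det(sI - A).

Expand det(sI - A) for the 3×3 matrix.
p(s) = s^3 - 8s^2 + 15s - 56.
(Check: constant term = det(-A) = (-1)^3 det A = -56; coefficient of s^2 = -tr A = -8.)
The coefficient of s^2 is -8.

-8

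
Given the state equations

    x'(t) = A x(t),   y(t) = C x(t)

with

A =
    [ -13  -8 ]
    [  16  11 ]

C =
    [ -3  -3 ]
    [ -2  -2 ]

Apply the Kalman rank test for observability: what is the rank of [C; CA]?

1

CA = [[-9, -9], [-6, -6]]
Observability matrix O = [C; CA] = [[-3, -3], [-2, -2], [-9, -9], [-6, -6]]
Every row of O is a scalar multiple of row 1 = [-3, -3] (multipliers 1, 2/3, 3, 2), so the rows span a one-dimensional space.
O ≠ 0, hence rank(O) = 1.
rank(O) = 1 < n = 2, so the pair (A, C) is not completely observable.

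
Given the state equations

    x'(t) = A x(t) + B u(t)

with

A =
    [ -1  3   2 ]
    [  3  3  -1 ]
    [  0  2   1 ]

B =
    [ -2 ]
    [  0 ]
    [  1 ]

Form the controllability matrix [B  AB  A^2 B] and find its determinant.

AB = [[4], [-7], [1]]
A^2B = [[-23], [-10], [-13]]
Controllability matrix C = [B  AB  A^2B] = [[-2, 4, -23], [0, -7, -10], [1, 1, -13]]
Expanding along the first row, det(C) = (-2)·((-7)·(-13) - (-10)·1) - 4·(0·(-13) - (-10)·1) + (-23)·(0·1 - (-7)·1) = (-2)·101 - 4·10 + (-23)·7 = -403
Since det(C) ≠ 0, rank(C) = 3 and the system is completely controllable.

-403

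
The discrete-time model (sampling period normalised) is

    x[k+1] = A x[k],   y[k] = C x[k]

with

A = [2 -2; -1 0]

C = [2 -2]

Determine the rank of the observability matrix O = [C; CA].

CA = [[6, -4]]
Observability matrix O = [C; CA] = [[2, -2], [6, -4]]
det(O) = 2·(-4) - (-2)·6 = -8 - (-12) = 4 ≠ 0, so rank(O) = 2.
rank(O) = 2 = n, so the pair (A, C) is completely observable.

2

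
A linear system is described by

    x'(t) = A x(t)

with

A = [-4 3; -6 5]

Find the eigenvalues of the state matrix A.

det(sI - A) = s^2 - (tr A)s + det A, with tr A = (-4) + 5 = 1 and det A = (-4)·5 - 3·(-6) = -20 - (-18) = -2.
So p(s) = det(sI - A) = s^2 - s - 2.
Factor s^2 - s - 2: two numbers with sum 1 and product -2 are 2 and -1, so s^2 - s - 2 = (s - 2)(s + 1).
Hence p(s) = (s - 2) (s + 1), with roots -1, 2.
At least one eigenvalue has non-negative real part, so the system is not asymptotically stable.

-1, 2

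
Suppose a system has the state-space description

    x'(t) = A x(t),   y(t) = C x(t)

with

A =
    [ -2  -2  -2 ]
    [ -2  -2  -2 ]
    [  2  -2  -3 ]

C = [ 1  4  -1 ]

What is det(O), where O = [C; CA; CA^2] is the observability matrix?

2530

CA = [[-12, -8, -7]]
CA^2 = [[26, 54, 61]]
Observability matrix O = [C; CA; CA^2] = [[1, 4, -1], [-12, -8, -7], [26, 54, 61]]
Expanding along the first row, det(O) = 1·((-8)·61 - (-7)·54) - 4·((-12)·61 - (-7)·26) + (-1)·((-12)·54 - (-8)·26) = 1·(-110) - 4·(-550) + (-1)·(-440) = 2530
Since det(O) ≠ 0, rank(O) = 3 and the system is completely observable.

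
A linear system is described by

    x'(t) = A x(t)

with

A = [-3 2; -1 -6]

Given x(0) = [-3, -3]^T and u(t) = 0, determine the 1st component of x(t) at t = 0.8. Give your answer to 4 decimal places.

det(sI - A) = s^2 - (tr A)s + det A, with tr A = (-3) + (-6) = -9 and det A = (-3)·(-6) - 2·(-1) = 18 - (-2) = 20.
So p(s) = det(sI - A) = s^2 + 9s + 20.
Factor s^2 + 9s + 20: two numbers with sum -9 and product 20 are -4 and -5, so s^2 + 9s + 20 = (s + 4)(s + 5).
Hence p(s) = (s + 4) (s + 5), with roots -5, -4.
The eigenvalues -5, -4 are distinct and real, so A is diagonalisable and x(t) = e^{At} x(0) = V diag(e^{λ_i t}) V^{-1} x(0), where the columns of V are the eigenvectors.
λ = -5: A - (-5)I = [[2, 2], [-1, -1]]. Row 1 gives 2·v1 + 2·v2 = 0, so take v_1 = [1, -1]^T.
λ = -4: A - (-4)I = [[1, 2], [-1, -2]]. Row 1 gives 1·v1 + 2·v2 = 0, so take v_2 = [2, -1]^T.
V = [v_1 v_2] = [[1, 2], [-1, -1]] has det V = 1, so V^{-1} = adj(V)/det V = [[-1, -2], [1, 1]].
Modal coordinates z(0) = V^{-1} x(0): (-1)·(-3) + (-2)·(-3) = 9; 1·(-3) + 1·(-3) = -6; so z(0) = [9, -6]^T.
x_1(t) = Σ_i (v_i)_1 · z_i(0) · e^{λ_i t} (row 1 of V times the modal terms).
x_1(0.8) = 1·9·e^{-5·0.8} + 2·(-6)·e^{-4·0.8} = 9·0.018316 + (-12)·0.040762 = -0.3243.

-0.3243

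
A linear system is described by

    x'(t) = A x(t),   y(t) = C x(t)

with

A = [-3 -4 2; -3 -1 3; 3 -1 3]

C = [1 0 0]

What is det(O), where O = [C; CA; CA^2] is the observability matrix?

20

CA = [[-3, -4, 2]]
CA^2 = [[27, 14, -12]]
Observability matrix O = [C; CA; CA^2] = [[1, 0, 0], [-3, -4, 2], [27, 14, -12]]
Expanding along the first row, det(O) = 1·((-4)·(-12) - 2·14) - 0·((-3)·(-12) - 2·27) + 0·((-3)·14 - (-4)·27) = 1·20 - 0·(-18) + 0·66 = 20
Since det(O) ≠ 0, rank(O) = 3 and the system is completely observable.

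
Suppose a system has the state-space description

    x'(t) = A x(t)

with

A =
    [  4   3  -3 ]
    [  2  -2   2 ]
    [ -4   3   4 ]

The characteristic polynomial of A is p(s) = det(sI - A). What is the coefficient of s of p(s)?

Expand det(sI - A) for the 3×3 matrix.
p(s) = s^3 - 6s^2 - 24s + 98.
(Check: constant term = det(-A) = (-1)^3 det A = 98; coefficient of s^2 = -tr A = -6.)
The coefficient of s is -24.

-24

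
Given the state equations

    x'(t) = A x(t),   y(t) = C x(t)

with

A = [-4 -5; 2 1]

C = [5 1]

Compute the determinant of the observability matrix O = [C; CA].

CA = [[-18, -24]]
Observability matrix O = [C; CA] = [[5, 1], [-18, -24]]
det(O) = 5·(-24) - 1·(-18) = -120 - (-18) = -102
Since det(O) ≠ 0, rank(O) = 2 and the system is completely observable.

-102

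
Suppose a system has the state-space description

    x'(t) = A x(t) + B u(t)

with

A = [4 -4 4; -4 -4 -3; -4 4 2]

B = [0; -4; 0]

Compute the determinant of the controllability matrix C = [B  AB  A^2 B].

-6144

AB = [[16], [16], [-16]]
A^2B = [[-64], [-80], [-32]]
Controllability matrix C = [B  AB  A^2B] = [[0, 16, -64], [-4, 16, -80], [0, -16, -32]]
Expanding along the first row, det(C) = 0·(16·(-32) - (-80)·(-16)) - 16·((-4)·(-32) - (-80)·0) + (-64)·((-4)·(-16) - 16·0) = 0·(-1792) - 16·128 + (-64)·64 = -6144
Since det(C) ≠ 0, rank(C) = 3 and the system is completely controllable.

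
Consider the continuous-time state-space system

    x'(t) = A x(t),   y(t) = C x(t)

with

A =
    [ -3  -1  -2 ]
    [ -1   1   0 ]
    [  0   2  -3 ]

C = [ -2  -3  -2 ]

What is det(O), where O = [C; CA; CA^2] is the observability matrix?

CA = [[9, -5, 10]]
CA^2 = [[-22, 6, -48]]
Observability matrix O = [C; CA; CA^2] = [[-2, -3, -2], [9, -5, 10], [-22, 6, -48]]
Expanding along the first row, det(O) = (-2)·((-5)·(-48) - 10·6) - (-3)·(9·(-48) - 10·(-22)) + (-2)·(9·6 - (-5)·(-22)) = (-2)·180 - (-3)·(-212) + (-2)·(-56) = -884
Since det(O) ≠ 0, rank(O) = 3 and the system is completely observable.

-884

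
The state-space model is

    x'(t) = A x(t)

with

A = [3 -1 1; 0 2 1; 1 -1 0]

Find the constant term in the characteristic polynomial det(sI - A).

Expand det(sI - A) for the 3×3 matrix.
p(s) = s^3 - 5s^2 + 6s.
(Check: constant term = det(-A) = (-1)^3 det A = 0; coefficient of s^2 = -tr A = -5.)
The constant term is 0.

0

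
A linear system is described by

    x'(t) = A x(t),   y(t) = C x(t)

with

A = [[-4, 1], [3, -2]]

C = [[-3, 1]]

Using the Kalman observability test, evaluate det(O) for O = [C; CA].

CA = [[15, -5]]
Observability matrix O = [C; CA] = [[-3, 1], [15, -5]]
det(O) = (-3)·(-5) - 1·15 = 15 - 15 = 0
Since det(O) = 0, rank(O) < 2 and the system is not completely observable.

0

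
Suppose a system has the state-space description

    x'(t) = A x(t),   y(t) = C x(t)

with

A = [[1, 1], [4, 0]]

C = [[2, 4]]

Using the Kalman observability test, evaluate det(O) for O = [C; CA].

CA = [[18, 2]]
Observability matrix O = [C; CA] = [[2, 4], [18, 2]]
det(O) = 2·2 - 4·18 = 4 - 72 = -68
Since det(O) ≠ 0, rank(O) = 2 and the system is completely observable.

-68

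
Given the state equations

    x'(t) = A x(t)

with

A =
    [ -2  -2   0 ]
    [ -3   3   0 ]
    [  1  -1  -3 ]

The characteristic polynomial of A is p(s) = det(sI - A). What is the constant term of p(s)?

Expand det(sI - A) for the 3×3 matrix.
p(s) = s^3 + 2s^2 - 15s - 36.
(Check: constant term = det(-A) = (-1)^3 det A = -36; coefficient of s^2 = -tr A = 2.)
The constant term is -36.

-36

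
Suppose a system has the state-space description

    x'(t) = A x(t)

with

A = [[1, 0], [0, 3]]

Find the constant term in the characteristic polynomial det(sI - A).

3

For a 2×2 matrix, det(sI - A) = s^2 - (tr A)s + det A.
tr A = 4, det A = 3.
So p(s) = s^2 - 4s + 3.
The constant term is 3.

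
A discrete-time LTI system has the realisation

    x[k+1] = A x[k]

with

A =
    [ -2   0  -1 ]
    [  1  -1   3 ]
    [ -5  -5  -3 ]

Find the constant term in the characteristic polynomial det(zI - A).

Expand det(zI - A) for the 3×3 matrix.
p(z) = z^3 + 6z^2 + 21z + 26.
(Check: constant term = det(-A) = (-1)^3 det A = 26; coefficient of z^2 = -tr A = 6.)
The constant term is 26.

26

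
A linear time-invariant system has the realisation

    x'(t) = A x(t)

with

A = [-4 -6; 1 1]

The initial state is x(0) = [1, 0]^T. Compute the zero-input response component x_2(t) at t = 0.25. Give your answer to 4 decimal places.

det(sI - A) = s^2 - (tr A)s + det A, with tr A = (-4) + 1 = -3 and det A = (-4)·1 - (-6)·1 = -4 - (-6) = 2.
So p(s) = det(sI - A) = s^2 + 3s + 2.
Factor s^2 + 3s + 2: two numbers with sum -3 and product 2 are -1 and -2, so s^2 + 3s + 2 = (s + 1)(s + 2).
Hence p(s) = (s + 1) (s + 2), with roots -2, -1.
The eigenvalues -2, -1 are distinct and real, so A is diagonalisable and x(t) = e^{At} x(0) = V diag(e^{λ_i t}) V^{-1} x(0), where the columns of V are the eigenvectors.
λ = -2: A - (-2)I = [[-2, -6], [1, 3]]. Row 1 gives (-2)·v1 + (-6)·v2 = 0, so take v_1 = [3, -1]^T.
λ = -1: A - (-1)I = [[-3, -6], [1, 2]]. Row 1 gives (-3)·v1 + (-6)·v2 = 0, so take v_2 = [-2, 1]^T.
V = [v_1 v_2] = [[3, -2], [-1, 1]] has det V = 1, so V^{-1} = adj(V)/det V = [[1, 2], [1, 3]].
Modal coordinates z(0) = V^{-1} x(0): 1·1 + 2·0 = 1; 1·1 + 3·0 = 1; so z(0) = [1, 1]^T.
x_2(t) = Σ_i (v_i)_2 · z_i(0) · e^{λ_i t} (row 2 of V times the modal terms).
x_2(0.25) = (-1)·1·e^{-2·0.25} + 1·1·e^{-1·0.25} = (-1)·0.606531 + 1·0.778801 = 0.1723.

0.1723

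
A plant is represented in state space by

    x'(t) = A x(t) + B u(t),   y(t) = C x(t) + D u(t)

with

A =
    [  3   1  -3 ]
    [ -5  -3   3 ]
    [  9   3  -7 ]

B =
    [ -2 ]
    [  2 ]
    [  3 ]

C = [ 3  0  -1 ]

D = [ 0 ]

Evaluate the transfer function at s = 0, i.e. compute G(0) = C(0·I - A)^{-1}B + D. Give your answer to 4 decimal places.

-12.7500

G(0) = C(-A)^{-1}B + D = -C A^{-1} B + D.
det A = -8, so A^{-1} = (1/-8)·adj(A) = [[-3/2, 1/4, 3/4], [1, -3/4, -3/4], [-3/2, 0, 1/2]]
A^{-1} B = [23/4, -23/4, 9/2]^T
C A^{-1} B = 51/4
G(0) = D - C A^{-1} B = 0 - (51/4) = -51/4 ≈ -12.7500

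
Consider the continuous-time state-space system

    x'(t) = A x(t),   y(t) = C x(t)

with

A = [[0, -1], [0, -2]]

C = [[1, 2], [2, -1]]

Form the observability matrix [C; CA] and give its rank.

2

CA = [[0, -5], [0, 0]]
Observability matrix O = [C; CA] = [[1, 2], [2, -1], [0, -5], [0, 0]]
Take the 2×2 submatrix of O formed by rows 1, 2: [[1, 2], [2, -1]]. Its determinant is 1·(-1) - 2·2 = -1 - 4 = -5 ≠ 0.
So rank(O) ≥ 2; since O has 2 columns, rank(O) = 2.
rank(O) = 2 = n, so the pair (A, C) is completely observable.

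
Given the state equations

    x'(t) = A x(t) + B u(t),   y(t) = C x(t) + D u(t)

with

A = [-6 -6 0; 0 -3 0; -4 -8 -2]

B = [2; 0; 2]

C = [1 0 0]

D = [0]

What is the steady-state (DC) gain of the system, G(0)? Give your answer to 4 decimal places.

0.3333

G(0) = C(-A)^{-1}B + D = -C A^{-1} B + D.
det A = -36, so A^{-1} = (1/-36)·adj(A) = [[-1/6, 1/3, 0], [0, -1/3, 0], [1/3, 2/3, -1/2]]
A^{-1} B = [-1/3, 0, -1/3]^T
C A^{-1} B = -1/3
G(0) = D - C A^{-1} B = 0 - (-1/3) = 1/3 ≈ 0.3333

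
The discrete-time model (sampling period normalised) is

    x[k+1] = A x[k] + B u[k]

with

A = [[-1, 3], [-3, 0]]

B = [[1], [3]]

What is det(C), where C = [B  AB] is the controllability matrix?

-27

AB = [[8], [-3]]
Controllability matrix C = [B  AB] = [[1, 8], [3, -3]]
det(C) = 1·(-3) - 8·3 = -3 - 24 = -27
Since det(C) ≠ 0, rank(C) = 2 and the system is completely controllable.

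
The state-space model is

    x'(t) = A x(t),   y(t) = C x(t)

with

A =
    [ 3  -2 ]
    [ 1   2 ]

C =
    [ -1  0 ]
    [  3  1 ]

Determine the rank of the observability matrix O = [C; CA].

CA = [[-3, 2], [10, -4]]
Observability matrix O = [C; CA] = [[-1, 0], [3, 1], [-3, 2], [10, -4]]
Take the 2×2 submatrix of O formed by rows 1, 2: [[-1, 0], [3, 1]]. Its determinant is (-1)·1 - 0·3 = -1 - 0 = -1 ≠ 0.
So rank(O) ≥ 2; since O has 2 columns, rank(O) = 2.
rank(O) = 2 = n, so the pair (A, C) is completely observable.

2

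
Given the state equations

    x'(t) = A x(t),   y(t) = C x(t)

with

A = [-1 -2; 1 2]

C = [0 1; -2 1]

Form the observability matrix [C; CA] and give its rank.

CA = [[1, 2], [3, 6]]
Observability matrix O = [C; CA] = [[0, 1], [-2, 1], [1, 2], [3, 6]]
Take the 2×2 submatrix of O formed by rows 1, 2: [[0, 1], [-2, 1]]. Its determinant is 0·1 - 1·(-2) = 0 - (-2) = 2 ≠ 0.
So rank(O) ≥ 2; since O has 2 columns, rank(O) = 2.
rank(O) = 2 = n, so the pair (A, C) is completely observable.

2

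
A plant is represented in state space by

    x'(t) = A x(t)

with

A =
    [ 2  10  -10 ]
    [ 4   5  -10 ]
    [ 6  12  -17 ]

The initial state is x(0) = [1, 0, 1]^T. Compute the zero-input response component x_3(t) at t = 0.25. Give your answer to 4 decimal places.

-0.3535

det(sI - A) = s^3 - (tr A)s^2 + (M11 + M22 + M33)s - det A, where Mii is the 2×2 principal minor of A obtained by deleting row i and column i.
tr A = 2 + 5 + (-17) = -10; M11 = 5·(-17) - (-10)·12 = -85 - (-120) = 35; M22 = 2·(-17) - (-10)·6 = -34 - (-60) = 26; M33 = 2·5 - 10·4 = 10 - 40 = -30; sum of minors = 31.
det A = 2·(5·(-17) - (-10)·12) - 10·(4·(-17) - (-10)·6) + (-10)·(4·12 - 5·6) = 2·35 - 10·(-8) + (-10)·18 = -30.
So p(s) = det(sI - A) = s^3 + 10s^2 + 31s + 30.
Rational-root test: any integer root divides 30. Testing small divisors, s = -2 works: p(-2) = -8 + 40 + (-62) + 30 = 0, so (s + 2) is a factor.
Dividing, p(s) = (s + 2)(s^2 + 8s + 15).
Factor s^2 + 8s + 15: two numbers with sum -8 and product 15 are -3 and -5, so s^2 + 8s + 15 = (s + 3)(s + 5).
Hence p(s) = (s + 2) (s + 3) (s + 5), with roots -5, -3, -2.
The eigenvalues -5, -3, -2 are distinct and real, so A is diagonalisable and x(t) = e^{At} x(0) = V diag(e^{λ_i t}) V^{-1} x(0), where the columns of V are the eigenvectors.
λ = -5: A - (-5)I = [[7, 10, -10], [4, 10, -10], [6, 12, -12]]. v must be orthogonal to every row; (row 1) × (row 2) = [0, 30, 30], so take v_1 = [0, 1, 1]^T.
λ = -3: A - (-3)I = [[5, 10, -10], [4, 8, -10], [6, 12, -14]]. v must be orthogonal to every row; (row 1) × (row 2) = [-20, 10, 0], so take v_2 = [-2, 1, 0]^T.
λ = -2: A - (-2)I = [[4, 10, -10], [4, 7, -10], [6, 12, -15]]. v must be orthogonal to every row; (row 1) × (row 2) = [-30, 0, -12], so take v_3 = [5, 0, 2]^T.
V = [v_1 v_2 v_3] = [[0, -2, 5], [1, 1, 0], [1, 0, 2]] has det V = -1, so V^{-1} = adj(V)/det V = [[-2, -4, 5], [2, 5, -5], [1, 2, -2]].
Modal coordinates z(0) = V^{-1} x(0): (-2)·1 + (-4)·0 + 5·1 = 3; 2·1 + 5·0 + (-5)·1 = -3; 1·1 + 2·0 + (-2)·1 = -1; so z(0) = [3, -3, -1]^T.
x_3(t) = Σ_i (v_i)_3 · z_i(0) · e^{λ_i t} (row 3 of V times the modal terms).
x_3(0.25) = 1·3·e^{-5·0.25} + 0·(-3)·e^{-3·0.25} + 2·(-1)·e^{-2·0.25} = 3·0.286505 + 0·0.472367 + (-2)·0.606531 = -0.3535.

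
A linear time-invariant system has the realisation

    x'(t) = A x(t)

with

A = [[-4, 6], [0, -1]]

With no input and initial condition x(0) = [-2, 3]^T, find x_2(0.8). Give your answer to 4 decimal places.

1.3480

det(sI - A) = s^2 - (tr A)s + det A, with tr A = (-4) + (-1) = -5 and det A = (-4)·(-1) - 6·0 = 4 - 0 = 4.
So p(s) = det(sI - A) = s^2 + 5s + 4.
Factor s^2 + 5s + 4: two numbers with sum -5 and product 4 are -1 and -4, so s^2 + 5s + 4 = (s + 1)(s + 4).
Hence p(s) = (s + 1) (s + 4), with roots -4, -1.
The eigenvalues -4, -1 are distinct and real, so A is diagonalisable and x(t) = e^{At} x(0) = V diag(e^{λ_i t}) V^{-1} x(0), where the columns of V are the eigenvectors.
λ = -4: A - (-4)I = [[0, 6], [0, 3]]. Row 1 gives 0·v1 + 6·v2 = 0, so take v_1 = [1, 0]^T.
λ = -1: A - (-1)I = [[-3, 6], [0, 0]]. Row 1 gives (-3)·v1 + 6·v2 = 0, so take v_2 = [-2, -1]^T.
V = [v_1 v_2] = [[1, -2], [0, -1]] has det V = -1, so V^{-1} = adj(V)/det V = [[1, -2], [0, -1]].
Modal coordinates z(0) = V^{-1} x(0): 1·(-2) + (-2)·3 = -8; 0·(-2) + (-1)·3 = -3; so z(0) = [-8, -3]^T.
x_2(t) = Σ_i (v_i)_2 · z_i(0) · e^{λ_i t} (row 2 of V times the modal terms).
x_2(0.8) = 0·(-8)·e^{-4·0.8} + (-1)·(-3)·e^{-1·0.8} = 0·0.040762 + 3·0.449329 = 1.3480.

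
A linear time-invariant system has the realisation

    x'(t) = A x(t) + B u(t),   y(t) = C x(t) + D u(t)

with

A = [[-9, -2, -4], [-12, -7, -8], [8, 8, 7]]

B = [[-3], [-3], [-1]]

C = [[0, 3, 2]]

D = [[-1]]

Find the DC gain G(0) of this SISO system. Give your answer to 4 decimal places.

-1.2000

G(0) = C(-A)^{-1}B + D = -C A^{-1} B + D.
det A = -15, so A^{-1} = (1/-15)·adj(A) = [[-1, 6/5, 4/5], [-4/3, 31/15, 8/5], [8/3, -56/15, -13/5]]
A^{-1} B = [-7/5, -19/5, 29/5]^T
C A^{-1} B = 1/5
G(0) = D - C A^{-1} B = -1 - (1/5) = -6/5 ≈ -1.2000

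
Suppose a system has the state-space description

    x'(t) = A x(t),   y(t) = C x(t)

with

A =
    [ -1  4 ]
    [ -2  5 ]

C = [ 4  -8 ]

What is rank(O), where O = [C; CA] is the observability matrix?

1

CA = [[12, -24]]
Observability matrix O = [C; CA] = [[4, -8], [12, -24]]
Every row of O is a scalar multiple of row 1 = [4, -8] (multipliers 1, 3), so the rows span a one-dimensional space.
O ≠ 0, hence rank(O) = 1.
rank(O) = 1 < n = 2, so the pair (A, C) is not completely observable.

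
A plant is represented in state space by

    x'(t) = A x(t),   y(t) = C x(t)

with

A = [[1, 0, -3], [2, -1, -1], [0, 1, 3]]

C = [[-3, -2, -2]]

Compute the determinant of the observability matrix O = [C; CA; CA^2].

CA = [[-7, 0, 5]]
CA^2 = [[-7, 5, 36]]
Observability matrix O = [C; CA; CA^2] = [[-3, -2, -2], [-7, 0, 5], [-7, 5, 36]]
Expanding along the first row, det(O) = (-3)·(0·36 - 5·5) - (-2)·((-7)·36 - 5·(-7)) + (-2)·((-7)·5 - 0·(-7)) = (-3)·(-25) - (-2)·(-217) + (-2)·(-35) = -289
Since det(O) ≠ 0, rank(O) = 3 and the system is completely observable.

-289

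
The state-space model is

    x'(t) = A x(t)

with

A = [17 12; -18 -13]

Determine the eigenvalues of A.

det(sI - A) = s^2 - (tr A)s + det A, with tr A = 17 + (-13) = 4 and det A = 17·(-13) - 12·(-18) = -221 - (-216) = -5.
So p(s) = det(sI - A) = s^2 - 4s - 5.
Factor s^2 - 4s - 5: two numbers with sum 4 and product -5 are 5 and -1, so s^2 - 4s - 5 = (s - 5)(s + 1).
Hence p(s) = (s - 5) (s + 1), with roots -1, 5.
At least one eigenvalue has non-negative real part, so the system is not asymptotically stable.

-1, 5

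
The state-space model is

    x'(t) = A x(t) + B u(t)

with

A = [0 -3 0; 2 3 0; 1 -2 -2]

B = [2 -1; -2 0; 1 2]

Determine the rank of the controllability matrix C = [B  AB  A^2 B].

AB = [[6, 0], [-2, -2], [4, -5]]
A^2B = [[6, 6], [6, -6], [2, 14]]
Controllability matrix C = [B  AB  A^2B] = [[2, -1, 6, 0, 6, 6], [-2, 0, -2, -2, 6, -6], [1, 2, 4, -5, 2, 14]]
Take the 3×3 submatrix of C formed by columns 1, 2, 3: [[2, -1, 6], [-2, 0, -2], [1, 2, 4]]. Its determinant is 2·(0·4 - (-2)·2) - (-1)·((-2)·4 - (-2)·1) + 6·((-2)·2 - 0·1) = 2·4 - (-1)·(-6) + 6·(-4) = -22 ≠ 0.
So rank(C) ≥ 3; since C has 3 rows, rank(C) = 3.
rank(C) = 3 = n, so the pair (A, B) is completely controllable.

3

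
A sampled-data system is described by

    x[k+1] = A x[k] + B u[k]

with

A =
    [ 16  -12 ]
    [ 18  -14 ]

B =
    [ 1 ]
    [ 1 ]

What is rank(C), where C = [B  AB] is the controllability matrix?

AB = [[4], [4]]
Controllability matrix C = [B  AB] = [[1, 4], [1, 4]]
Every column of C is a scalar multiple of column 1 = [1, 1] (multipliers 1, 4), so the columns span a one-dimensional space.
C ≠ 0, hence rank(C) = 1.
rank(C) = 1 < n = 2, so the pair (A, B) is not completely controllable.

1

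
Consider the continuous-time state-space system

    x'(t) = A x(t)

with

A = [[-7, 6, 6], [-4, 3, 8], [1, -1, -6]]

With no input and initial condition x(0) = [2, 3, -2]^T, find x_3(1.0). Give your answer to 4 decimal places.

-0.0019

det(sI - A) = s^3 - (tr A)s^2 + (M11 + M22 + M33)s - det A, where Mii is the 2×2 principal minor of A obtained by deleting row i and column i.
tr A = (-7) + 3 + (-6) = -10; M11 = 3·(-6) - 8·(-1) = -18 - (-8) = -10; M22 = (-7)·(-6) - 6·1 = 42 - 6 = 36; M33 = (-7)·3 - 6·(-4) = -21 - (-24) = 3; sum of minors = 29.
det A = (-7)·(3·(-6) - 8·(-1)) - 6·((-4)·(-6) - 8·1) + 6·((-4)·(-1) - 3·1) = (-7)·(-10) - 6·16 + 6·1 = -20.
So p(s) = det(sI - A) = s^3 + 10s^2 + 29s + 20.
Rational-root test: any integer root divides 20. Testing small divisors, s = -1 works: p(-1) = -1 + 10 + (-29) + 20 = 0, so (s + 1) is a factor.
Dividing, p(s) = (s + 1)(s^2 + 9s + 20).
Factor s^2 + 9s + 20: two numbers with sum -9 and product 20 are -4 and -5, so s^2 + 9s + 20 = (s + 4)(s + 5).
Hence p(s) = (s + 1) (s + 4) (s + 5), with roots -5, -4, -1.
The eigenvalues -5, -4, -1 are distinct and real, so A is diagonalisable and x(t) = e^{At} x(0) = V diag(e^{λ_i t}) V^{-1} x(0), where the columns of V are the eigenvectors.
λ = -5: A - (-5)I = [[-2, 6, 6], [-4, 8, 8], [1, -1, -1]]. v must be orthogonal to every row; (row 1) × (row 2) = [0, -8, 8], so take v_1 = [0, 1, -1]^T.
λ = -4: A - (-4)I = [[-3, 6, 6], [-4, 7, 8], [1, -1, -2]]. v must be orthogonal to every row; (row 1) × (row 2) = [6, 0, 3], so take v_2 = [2, 0, 1]^T.
λ = -1: A - (-1)I = [[-6, 6, 6], [-4, 4, 8], [1, -1, -5]]. v must be orthogonal to every row; (row 1) × (row 2) = [24, 24, 0], so take v_3 = [1, 1, 0]^T.
V = [v_1 v_2 v_3] = [[0, 2, 1], [1, 0, 1], [-1, 1, 0]] has det V = -1, so V^{-1} = adj(V)/det V = [[1, -1, -2], [1, -1, -1], [-1, 2, 2]].
Modal coordinates z(0) = V^{-1} x(0): 1·2 + (-1)·3 + (-2)·(-2) = 3; 1·2 + (-1)·3 + (-1)·(-2) = 1; (-1)·2 + 2·3 + 2·(-2) = 0; so z(0) = [3, 1, 0]^T.
x_3(t) = Σ_i (v_i)_3 · z_i(0) · e^{λ_i t} (row 3 of V times the modal terms).
x_3(1.0) = (-1)·3·e^{-5·1.0} + 1·1·e^{-4·1.0} + 0·0·e^{-1·1.0} = (-3)·0.006738 + 1·0.018316 + 0·0.367879 = -0.0019.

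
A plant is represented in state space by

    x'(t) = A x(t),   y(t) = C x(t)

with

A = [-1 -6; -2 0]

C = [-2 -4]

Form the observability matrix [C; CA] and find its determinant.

16

CA = [[10, 12]]
Observability matrix O = [C; CA] = [[-2, -4], [10, 12]]
det(O) = (-2)·12 - (-4)·10 = -24 - (-40) = 16
Since det(O) ≠ 0, rank(O) = 2 and the system is completely observable.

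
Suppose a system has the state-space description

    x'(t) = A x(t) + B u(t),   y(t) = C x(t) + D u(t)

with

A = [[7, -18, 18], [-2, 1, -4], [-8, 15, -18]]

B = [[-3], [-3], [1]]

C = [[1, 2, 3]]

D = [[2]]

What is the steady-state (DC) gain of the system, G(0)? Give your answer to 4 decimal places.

G(0) = C(-A)^{-1}B + D = -C A^{-1} B + D.
det A = -30, so A^{-1} = (1/-30)·adj(A) = [[-7/5, 9/5, -9/5], [2/15, -3/5, 4/15], [11/15, -13/10, 29/30]]
A^{-1} B = [-3, 5/3, 8/3]^T
C A^{-1} B = 25/3
G(0) = D - C A^{-1} B = 2 - (25/3) = -19/3 ≈ -6.3333

-6.3333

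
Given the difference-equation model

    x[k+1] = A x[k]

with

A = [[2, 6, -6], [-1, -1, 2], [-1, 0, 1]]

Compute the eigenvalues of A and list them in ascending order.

det(zI - A) = z^3 - (tr A)z^2 + (M11 + M22 + M33)z - det A, where Mii is the 2×2 principal minor of A obtained by deleting row i and column i.
tr A = 2 + (-1) + 1 = 2; M11 = (-1)·1 - 2·0 = -1 - 0 = -1; M22 = 2·1 - (-6)·(-1) = 2 - 6 = -4; M33 = 2·(-1) - 6·(-1) = -2 - (-6) = 4; sum of minors = -1.
det A = 2·((-1)·1 - 2·0) - 6·((-1)·1 - 2·(-1)) + (-6)·((-1)·0 - (-1)·(-1)) = 2·(-1) - 6·1 + (-6)·(-1) = -2.
So p(z) = det(zI - A) = z^3 - 2z^2 - z + 2.
Rational-root test: any integer root divides 2. Testing small divisors, z = -1 works: p(-1) = -1 + (-2) + 1 + 2 = 0, so (z + 1) is a factor.
Dividing, p(z) = (z + 1)(z^2 - 3z + 2).
Factor z^2 - 3z + 2: two numbers with sum 3 and product 2 are 2 and 1, so z^2 - 3z + 2 = (z - 2)(z - 1).
Hence p(z) = (z - 2) (z - 1) (z + 1), with roots -1, 1, 2.

-1, 1, 2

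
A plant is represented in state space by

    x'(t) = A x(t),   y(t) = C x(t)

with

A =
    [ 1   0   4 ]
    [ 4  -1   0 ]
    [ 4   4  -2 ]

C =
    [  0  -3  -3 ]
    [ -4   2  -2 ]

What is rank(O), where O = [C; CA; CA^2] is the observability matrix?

CA = [[-24, -9, 6], [-4, -10, -12]]
CA^2 = [[-36, 33, -108], [-92, -38, 8]]
Observability matrix O = [C; CA; CA^2] = [[0, -3, -3], [-4, 2, -2], [-24, -9, 6], [-4, -10, -12], [-36, 33, -108], [-92, -38, 8]]
Take the 3×3 submatrix of O formed by rows 1, 2, 3: [[0, -3, -3], [-4, 2, -2], [-24, -9, 6]]. Its determinant is 0·(2·6 - (-2)·(-9)) - (-3)·((-4)·6 - (-2)·(-24)) + (-3)·((-4)·(-9) - 2·(-24)) = 0·(-6) - (-3)·(-72) + (-3)·84 = -468 ≠ 0.
So rank(O) ≥ 3; since O has 3 columns, rank(O) = 3.
rank(O) = 3 = n, so the pair (A, C) is completely observable.

3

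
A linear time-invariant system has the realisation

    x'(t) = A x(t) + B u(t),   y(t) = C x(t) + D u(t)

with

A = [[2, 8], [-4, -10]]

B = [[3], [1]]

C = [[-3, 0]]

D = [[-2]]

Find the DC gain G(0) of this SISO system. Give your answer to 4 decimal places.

-11.5000

G(0) = C(-A)^{-1}B + D = -C A^{-1} B + D.
det A = 12, so A^{-1} = (1/12)·adj(A) = [[-5/6, -2/3], [1/3, 1/6]]
A^{-1} B = [-19/6, 7/6]^T
C A^{-1} B = 19/2
G(0) = D - C A^{-1} B = -2 - (19/2) = -23/2 ≈ -11.5000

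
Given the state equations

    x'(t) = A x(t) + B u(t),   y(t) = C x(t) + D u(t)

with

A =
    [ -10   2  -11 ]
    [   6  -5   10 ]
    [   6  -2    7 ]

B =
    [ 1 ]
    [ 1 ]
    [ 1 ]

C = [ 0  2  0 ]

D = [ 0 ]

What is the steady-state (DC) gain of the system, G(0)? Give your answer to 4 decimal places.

8.0000

G(0) = C(-A)^{-1}B + D = -C A^{-1} B + D.
det A = -12, so A^{-1} = (1/-12)·adj(A) = [[5/4, -2/3, 35/12], [-3/2, 1/3, -17/6], [-3/2, 2/3, -19/6]]
A^{-1} B = [7/2, -4, -4]^T
C A^{-1} B = -8
G(0) = D - C A^{-1} B = 0 - (-8) = 8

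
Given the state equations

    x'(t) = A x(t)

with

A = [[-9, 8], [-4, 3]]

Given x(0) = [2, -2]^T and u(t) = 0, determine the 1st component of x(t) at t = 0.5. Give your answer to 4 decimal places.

-2.9825

det(sI - A) = s^2 - (tr A)s + det A, with tr A = (-9) + 3 = -6 and det A = (-9)·3 - 8·(-4) = -27 - (-32) = 5.
So p(s) = det(sI - A) = s^2 + 6s + 5.
Factor s^2 + 6s + 5: two numbers with sum -6 and product 5 are -1 and -5, so s^2 + 6s + 5 = (s + 1)(s + 5).
Hence p(s) = (s + 1) (s + 5), with roots -5, -1.
The eigenvalues -5, -1 are distinct and real, so A is diagonalisable and x(t) = e^{At} x(0) = V diag(e^{λ_i t}) V^{-1} x(0), where the columns of V are the eigenvectors.
λ = -5: A - (-5)I = [[-4, 8], [-4, 8]]. Row 1 gives (-4)·v1 + 8·v2 = 0, so take v_1 = [-2, -1]^T.
λ = -1: A - (-1)I = [[-8, 8], [-4, 4]]. Row 1 gives (-8)·v1 + 8·v2 = 0, so take v_2 = [1, 1]^T.
V = [v_1 v_2] = [[-2, 1], [-1, 1]] has det V = -1, so V^{-1} = adj(V)/det V = [[-1, 1], [-1, 2]].
Modal coordinates z(0) = V^{-1} x(0): (-1)·2 + 1·(-2) = -4; (-1)·2 + 2·(-2) = -6; so z(0) = [-4, -6]^T.
x_1(t) = Σ_i (v_i)_1 · z_i(0) · e^{λ_i t} (row 1 of V times the modal terms).
x_1(0.5) = (-2)·(-4)·e^{-5·0.5} + 1·(-6)·e^{-1·0.5} = 8·0.082085 + (-6)·0.606531 = -2.9825.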